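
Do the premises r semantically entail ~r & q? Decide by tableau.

Initial set: {r; ~(~r & q)}.
~(~r & q): β-rule — branch into ~~r  //  ~q.
  branch 1 (add ~~r):
    ○ open, literals {r=T}.
  branch 2 (add ~q):
    ○ open, literals {q=F, r=T}.
0 branches closed, 2 open.
An open branch gives a countermodel: r=T (unmentioned atoms arbitrary); the premises hold there but the conclusion fails.

No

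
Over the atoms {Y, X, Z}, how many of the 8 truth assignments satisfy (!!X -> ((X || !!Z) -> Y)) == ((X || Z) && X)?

2

Initial set: {((!!X -> ((X || !!Z) -> Y)) == ((X || Z) && X))}.
((!!X -> ((X || !!Z) -> Y)) == ((X || Z) && X)): β-rule — branch into (!!X -> ((X || !!Z) -> Y)), ((X || Z) && X)  //  !(!!X -> ((X || !!Z) -> Y)), !((X || Z) && X).
  branch 1 (add (!!X -> ((X || !!Z) -> Y)), ((X || Z) && X)):
    ((X || Z) && X): α-rule — add (X || Z), X.
    (!!X -> ((X || !!Z) -> Y)): β-rule — branch into !!!X  //  ((X || !!Z) -> Y).
      branch 1.1 (add !!!X):
        !!!X: drop double negation, giving !X.
        × closes — contains both X and !X.
      branch 1.2 (add ((X || !!Z) -> Y)):
        (X || Z): β-rule — branch into X  //  Z.
          branch 1.2.1 (add X):
            ((X || !!Z) -> Y): β-rule — branch into !(X || !!Z)  //  Y.
              branch 1.2.1.1 (add !(X || !!Z)):
                !(X || !!Z): α-rule — add !X, !!!Z.
                × closes — contains both X and !X.
              branch 1.2.1.2 (add Y):
                ○ open, literals {X=1, Y=1}.
          branch 1.2.2 (add Z):
            ((X || !!Z) -> Y): β-rule — branch into !(X || !!Z)  //  Y.
              branch 1.2.2.1 (add !(X || !!Z)):
                !(X || !!Z): α-rule — add !X, !!!Z.
                × closes — contains both X and !X.
              branch 1.2.2.2 (add Y):
                ○ open, literals {X=1, Y=1, Z=1}.
  branch 2 (add !(!!X -> ((X || !!Z) -> Y)), !((X || Z) && X)):
    !(!!X -> ((X || !!Z) -> Y)): α-rule — add !!X, !((X || !!Z) -> Y).
    !!X: drop double negation, giving X.
    !((X || !!Z) -> Y): α-rule — add (X || !!Z), !Y.
    !((X || Z) && X): β-rule — branch into !(X || Z)  //  !X.
      branch 2.1 (add !(X || Z)):
        !(X || Z): α-rule — add !X, !Z.
        × closes — contains both X and !X.
      branch 2.2 (add !X):
        × closes — contains both X and !X.
5 branches closed, 2 open.
Each open branch fixes some atoms; the unmentioned ones are free. Counting distinct full assignments: branch {X=1, Y=1} (Z) contributes 2 new; branch {X=1, Y=1, Z=1} (none free) contributes 0 new. Total: 2.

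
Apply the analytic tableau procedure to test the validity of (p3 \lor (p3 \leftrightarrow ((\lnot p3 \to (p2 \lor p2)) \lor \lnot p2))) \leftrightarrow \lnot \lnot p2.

Assume the negation and expand:
Initial set: {\lnot ((p3 \lor (p3 \leftrightarrow ((\lnot p3 \to (p2 \lor p2)) \lor \lnot p2))) \leftrightarrow \lnot \lnot p2)}.
\lnot ((p3 \lor (p3 \leftrightarrow ((\lnot p3 \to (p2 \lor p2)) \lor \lnot p2))) \leftrightarrow \lnot \lnot p2): β-rule — branch into (p3 \lor (p3 \leftrightarrow ((\lnot p3 \to (p2 \lor p2)) \lor \lnot p2))), \lnot \lnot \lnot p2  //  \lnot (p3 \lor (p3 \leftrightarrow ((\lnot p3 \to (p2 \lor p2)) \lor \lnot p2))), \lnot \lnot p2.
  branch 1 (add (p3 \lor (p3 \leftrightarrow ((\lnot p3 \to (p2 \lor p2)) \lor \lnot p2))), \lnot \lnot \lnot p2):
    \lnot \lnot \lnot p2: drop double negation, giving \lnot p2.
    (p3 \lor (p3 \leftrightarrow ((\lnot p3 \to (p2 \lor p2)) \lor \lnot p2))): β-rule — branch into p3  //  (p3 \leftrightarrow ((\lnot p3 \to (p2 \lor p2)) \lor \lnot p2)).
      branch 1.1 (add p3):
        ○ open, literals {p2=false, p3=true}.
      branch 1.2 (add (p3 \leftrightarrow ((\lnot p3 \to (p2 \lor p2)) \lor \lnot p2))):
        (p3 \leftrightarrow ((\lnot p3 \to (p2 \lor p2)) \lor \lnot p2)): β-rule — branch into p3, ((\lnot p3 \to (p2 \lor p2)) \lor \lnot p2)  //  \lnot p3, \lnot ((\lnot p3 \to (p2 \lor p2)) \lor \lnot p2).
          branch 1.2.1 (add p3, ((\lnot p3 \to (p2 \lor p2)) \lor \lnot p2)):
            ((\lnot p3 \to (p2 \lor p2)) \lor \lnot p2): β-rule — branch into (\lnot p3 \to (p2 \lor p2))  //  \lnot p2.
              branch 1.2.1.1 (add (\lnot p3 \to (p2 \lor p2))):
                (\lnot p3 \to (p2 \lor p2)): β-rule — branch into \lnot \lnot p3  //  (p2 \lor p2).
                  branch 1.2.1.1.1 (add \lnot \lnot p3):
                    ○ open, literals {p2=false, p3=true}.
                  branch 1.2.1.1.2 (add (p2 \lor p2)):
                    (p2 \lor p2): β-rule — branch into p2  //  p2.
                      branch 1.2.1.1.2.1 (add p2):
                        × closes — contains both p2 and \lnot p2.
                      branch 1.2.1.1.2.2 (add p2):
                        × closes — contains both p2 and \lnot p2.
              branch 1.2.1.2 (add \lnot p2):
                ○ open, literals {p2=false, p3=true}.
          branch 1.2.2 (add \lnot p3, \lnot ((\lnot p3 \to (p2 \lor p2)) \lor \lnot p2)):
            \lnot ((\lnot p3 \to (p2 \lor p2)) \lor \lnot p2): α-rule — add \lnot (\lnot p3 \to (p2 \lor p2)), \lnot \lnot p2.
            × closes — contains both p2 and \lnot p2.
  branch 2 (add \lnot (p3 \lor (p3 \leftrightarrow ((\lnot p3 \to (p2 \lor p2)) \lor \lnot p2))), \lnot \lnot p2):
    \lnot (p3 \lor (p3 \leftrightarrow ((\lnot p3 \to (p2 \lor p2)) \lor \lnot p2))): α-rule — add \lnot p3, \lnot (p3 \leftrightarrow ((\lnot p3 \to (p2 \lor p2)) \lor \lnot p2)).
    \lnot \lnot p2: drop double negation, giving p2.
    \lnot (p3 \leftrightarrow ((\lnot p3 \to (p2 \lor p2)) \lor \lnot p2)): β-rule — branch into p3, \lnot ((\lnot p3 \to (p2 \lor p2)) \lor \lnot p2)  //  \lnot p3, ((\lnot p3 \to (p2 \lor p2)) \lor \lnot p2).
      branch 2.1 (add p3, \lnot ((\lnot p3 \to (p2 \lor p2)) \lor \lnot p2)):
        × closes — contains both p3 and \lnot p3.
      branch 2.2 (add \lnot p3, ((\lnot p3 \to (p2 \lor p2)) \lor \lnot p2)):
        ((\lnot p3 \to (p2 \lor p2)) \lor \lnot p2): β-rule — branch into (\lnot p3 \to (p2 \lor p2))  //  \lnot p2.
          branch 2.2.1 (add (\lnot p3 \to (p2 \lor p2))):
            (\lnot p3 \to (p2 \lor p2)): β-rule — branch into \lnot \lnot p3  //  (p2 \lor p2).
              branch 2.2.1.1 (add \lnot \lnot p3):
                × closes — contains both p3 and \lnot p3.
              branch 2.2.1.2 (add (p2 \lor p2)):
                (p2 \lor p2): β-rule — branch into p2  //  p2.
                  branch 2.2.1.2.1 (add p2):
                    ○ open, literals {p2=true, p3=false}.
                  branch 2.2.1.2.2 (add p2):
                    ○ open, literals {p2=true, p3=false}.
          branch 2.2.2 (add \lnot p2):
            × closes — contains both p2 and \lnot p2.
6 branches closed, 5 open.
An open branch gives a countermodel: p2=false, p3=true (unmentioned atoms arbitrary); under it the original formula is false.

Not valid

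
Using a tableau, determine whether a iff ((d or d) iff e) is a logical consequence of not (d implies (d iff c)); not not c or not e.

Initial set: {not (d implies (d iff c)); (not not c or not e); not (a iff ((d or d) iff e))}.
not (d implies (d iff c)): α-rule — add d, not (d iff c).
(not not c or not e): β-rule — branch into not not c  //  not e.
  branch 1 (add not not c):
    not not c: drop double negation, giving c.
    not (a iff ((d or d) iff e)): β-rule — branch into a, not ((d or d) iff e)  //  not a, ((d or d) iff e).
      branch 1.1 (add a, not ((d or d) iff e)):
        not (d iff c): β-rule — branch into d, not c  //  not d, c.
          branch 1.1.1 (add d, not c):
            × closes — contains both c and not c.
          branch 1.1.2 (add not d, c):
            × closes — contains both d and not d.
      branch 1.2 (add not a, ((d or d) iff e)):
        not (d iff c): β-rule — branch into d, not c  //  not d, c.
          branch 1.2.1 (add d, not c):
            × closes — contains both c and not c.
          branch 1.2.2 (add not d, c):
            × closes — contains both d and not d.
  branch 2 (add not e):
    not (a iff ((d or d) iff e)): β-rule — branch into a, not ((d or d) iff e)  //  not a, ((d or d) iff e).
      branch 2.1 (add a, not ((d or d) iff e)):
        not (d iff c): β-rule — branch into d, not c  //  not d, c.
          branch 2.1.1 (add d, not c):
            not ((d or d) iff e): β-rule — branch into (d or d), not e  //  not (d or d), e.
              branch 2.1.1.1 (add (d or d), not e):
                (d or d): β-rule — branch into d  //  d.
                  branch 2.1.1.1.1 (add d):
                    ○ open, literals {a=true, c=false, d=true, e=false}.
                  branch 2.1.1.1.2 (add d):
                    ○ open, literals {a=true, c=false, d=true, e=false}.
              branch 2.1.1.2 (add not (d or d), e):
                × closes — contains both e and not e.
          branch 2.1.2 (add not d, c):
            × closes — contains both d and not d.
      branch 2.2 (add not a, ((d or d) iff e)):
        not (d iff c): β-rule — branch into d, not c  //  not d, c.
          branch 2.2.1 (add d, not c):
            ((d or d) iff e): β-rule — branch into (d or d), e  //  not (d or d), not e.
              branch 2.2.1.1 (add (d or d), e):
                × closes — contains both e and not e.
              branch 2.2.1.2 (add not (d or d), not e):
                not (d or d): α-rule — add not d, not d.
                × closes — contains both d and not d.
          branch 2.2.2 (add not d, c):
            × closes — contains both d and not d.
9 branches closed, 2 open.
An open branch gives a countermodel: a=true, c=false, d=true, e=false (unmentioned atoms arbitrary); the premises hold there but the conclusion fails.

No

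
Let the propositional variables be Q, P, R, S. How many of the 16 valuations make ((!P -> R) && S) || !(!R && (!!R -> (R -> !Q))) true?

Initial set: {(((!P -> R) && S) || !(!R && (!!R -> (R -> !Q))))}.
(((!P -> R) && S) || !(!R && (!!R -> (R -> !Q)))): β-rule — branch into ((!P -> R) && S)  //  !(!R && (!!R -> (R -> !Q))).
  branch 1 (add ((!P -> R) && S)):
    ((!P -> R) && S): α-rule — add (!P -> R), S.
    (!P -> R): β-rule — branch into !!P  //  R.
      branch 1.1 (add !!P):
        ○ open, literals {P=1, S=1}.
      branch 1.2 (add R):
        ○ open, literals {R=1, S=1}.
  branch 2 (add !(!R && (!!R -> (R -> !Q)))):
    !(!R && (!!R -> (R -> !Q))): β-rule — branch into !!R  //  !(!!R -> (R -> !Q)).
      branch 2.1 (add !!R):
        ○ open, literals {R=1}.
      branch 2.2 (add !(!!R -> (R -> !Q))):
        !(!!R -> (R -> !Q)): α-rule — add !!R, !(R -> !Q).
        !!R: drop double negation, giving R.
        !(R -> !Q): α-rule — add R, !!Q.
        ○ open, literals {Q=1, R=1}.
0 branches closed, 4 open.
Each open branch fixes some atoms; the unmentioned ones are free. Counting distinct full assignments: branch {P=1, S=1} (Q, R) contributes 4 new; branch {R=1, S=1} (Q, P) contributes 2 new; branch {R=1} (Q, P, S) contributes 4 new; branch {Q=1, R=1} (P, S) contributes 0 new. Total: 10.

10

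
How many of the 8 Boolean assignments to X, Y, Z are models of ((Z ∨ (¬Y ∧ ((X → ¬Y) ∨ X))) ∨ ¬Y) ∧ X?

3

Initial set: {(((Z ∨ (¬Y ∧ ((X → ¬Y) ∨ X))) ∨ ¬Y) ∧ X)}.
(((Z ∨ (¬Y ∧ ((X → ¬Y) ∨ X))) ∨ ¬Y) ∧ X): α-rule — add ((Z ∨ (¬Y ∧ ((X → ¬Y) ∨ X))) ∨ ¬Y), X.
((Z ∨ (¬Y ∧ ((X → ¬Y) ∨ X))) ∨ ¬Y): β-rule — branch into (Z ∨ (¬Y ∧ ((X → ¬Y) ∨ X)))  //  ¬Y.
  branch 1 (add (Z ∨ (¬Y ∧ ((X → ¬Y) ∨ X)))):
    (Z ∨ (¬Y ∧ ((X → ¬Y) ∨ X))): β-rule — branch into Z  //  (¬Y ∧ ((X → ¬Y) ∨ X)).
      branch 1.1 (add Z):
        ○ open, literals {X=1, Z=1}.
      branch 1.2 (add (¬Y ∧ ((X → ¬Y) ∨ X))):
        (¬Y ∧ ((X → ¬Y) ∨ X)): α-rule — add ¬Y, ((X → ¬Y) ∨ X).
        ((X → ¬Y) ∨ X): β-rule — branch into (X → ¬Y)  //  X.
          branch 1.2.1 (add (X → ¬Y)):
            (X → ¬Y): β-rule — branch into ¬X  //  ¬Y.
              branch 1.2.1.1 (add ¬X):
                × closes — contains both X and ¬X.
              branch 1.2.1.2 (add ¬Y):
                ○ open, literals {X=1, Y=0}.
          branch 1.2.2 (add X):
            ○ open, literals {X=1, Y=0}.
  branch 2 (add ¬Y):
    ○ open, literals {X=1, Y=0}.
1 branch closed, 4 open.
Each open branch fixes some atoms; the unmentioned ones are free. Counting distinct full assignments: branch {X=1, Z=1} (Y) contributes 2 new; branch {X=1, Y=0} (Z) contributes 1 new; branch {X=1, Y=0} (Z) contributes 0 new; branch {X=1, Y=0} (Z) contributes 0 new. Total: 3.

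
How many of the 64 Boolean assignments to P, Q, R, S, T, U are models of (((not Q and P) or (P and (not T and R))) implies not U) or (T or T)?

58

Initial set: {((((not Q and P) or (P and (not T and R))) implies not U) or (T or T))}.
((((not Q and P) or (P and (not T and R))) implies not U) or (T or T)): β-rule — branch into (((not Q and P) or (P and (not T and R))) implies not U)  //  (T or T).
  branch 1 (add (((not Q and P) or (P and (not T and R))) implies not U)):
    (((not Q and P) or (P and (not T and R))) implies not U): β-rule — branch into not ((not Q and P) or (P and (not T and R)))  //  not U.
      branch 1.1 (add not ((not Q and P) or (P and (not T and R)))):
        not ((not Q and P) or (P and (not T and R))): α-rule — add not (not Q and P), not (P and (not T and R)).
        not (not Q and P): β-rule — branch into not not Q  //  not P.
          branch 1.1.1 (add not not Q):
            not (P and (not T and R)): β-rule — branch into not P  //  not (not T and R).
              branch 1.1.1.1 (add not P):
                ○ open, literals {P=false, Q=true}.
              branch 1.1.1.2 (add not (not T and R)):
                not (not T and R): β-rule — branch into not not T  //  not R.
                  branch 1.1.1.2.1 (add not not T):
                    ○ open, literals {Q=true, T=true}.
                  branch 1.1.1.2.2 (add not R):
                    ○ open, literals {Q=true, R=false}.
          branch 1.1.2 (add not P):
            not (P and (not T and R)): β-rule — branch into not P  //  not (not T and R).
              branch 1.1.2.1 (add not P):
                ○ open, literals {P=false}.
              branch 1.1.2.2 (add not (not T and R)):
                not (not T and R): β-rule — branch into not not T  //  not R.
                  branch 1.1.2.2.1 (add not not T):
                    ○ open, literals {P=false, T=true}.
                  branch 1.1.2.2.2 (add not R):
                    ○ open, literals {P=false, R=false}.
      branch 1.2 (add not U):
        ○ open, literals {U=false}.
  branch 2 (add (T or T)):
    (T or T): β-rule — branch into T  //  T.
      branch 2.1 (add T):
        ○ open, literals {T=true}.
      branch 2.2 (add T):
        ○ open, literals {T=true}.
0 branches closed, 9 open.
Each open branch fixes some atoms; the unmentioned ones are free. Counting distinct full assignments: branch {P=false, Q=true} (R, S, T, U) contributes 16 new; branch {Q=true, T=true} (P, R, S, U) contributes 8 new; branch {Q=true, R=false} (P, S, T, U) contributes 4 new; branch {P=false} (Q, R, S, T, U) contributes 16 new; branch {P=false, T=true} (Q, R, S, U) contributes 0 new; branch {P=false, R=false} (Q, S, T, U) contributes 0 new; branch {U=false} (P, Q, R, S, T) contributes 10 new; branch {T=true} (P, Q, R, S, U) contributes 4 new; branch {T=true} (P, Q, R, S, U) contributes 0 new. Total: 58.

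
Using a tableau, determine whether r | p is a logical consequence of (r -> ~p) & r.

Yes

Initial set: {((r -> ~p) & r); ~(r | p)}.
((r -> ~p) & r): α-rule — add (r -> ~p), r.
~(r | p): α-rule — add ~r, ~p.
× closes — contains both r and ~r.
All 1 branch closes.
Every branch closed, so the premises entail the conclusion.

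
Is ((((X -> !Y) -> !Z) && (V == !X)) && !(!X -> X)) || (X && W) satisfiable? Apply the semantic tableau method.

Initial set: {(((((X -> !Y) -> !Z) && (V == !X)) && !(!X -> X)) || (X && W))}.
(((((X -> !Y) -> !Z) && (V == !X)) && !(!X -> X)) || (X && W)): β-rule — branch into ((((X -> !Y) -> !Z) && (V == !X)) && !(!X -> X))  //  (X && W).
  branch 1 (add ((((X -> !Y) -> !Z) && (V == !X)) && !(!X -> X))):
    ((((X -> !Y) -> !Z) && (V == !X)) && !(!X -> X)): α-rule — add (((X -> !Y) -> !Z) && (V == !X)), !(!X -> X).
    (((X -> !Y) -> !Z) && (V == !X)): α-rule — add ((X -> !Y) -> !Z), (V == !X).
    !(!X -> X): α-rule — add !X, !X.
    ((X -> !Y) -> !Z): β-rule — branch into !(X -> !Y)  //  !Z.
      branch 1.1 (add !(X -> !Y)):
        !(X -> !Y): α-rule — add X, !!Y.
        × closes — contains both X and !X.
      branch 1.2 (add !Z):
        (V == !X): β-rule — branch into V, !X  //  !V, !!X.
          branch 1.2.1 (add V, !X):
            ○ open, literals {V=true, X=false, Z=false}.
          branch 1.2.2 (add !V, !!X):
            × closes — contains both X and !X.
  branch 2 (add (X && W)):
    (X && W): α-rule — add X, W.
    ○ open, literals {W=true, X=true}.
2 branches closed, 2 open.
An open branch gives a satisfying assignment: V=true, X=false, Z=false.

Satisfiable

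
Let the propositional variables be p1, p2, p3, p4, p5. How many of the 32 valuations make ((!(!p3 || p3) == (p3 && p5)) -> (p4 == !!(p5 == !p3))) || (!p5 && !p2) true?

Initial set: {(((!(!p3 || p3) == (p3 && p5)) -> (p4 == !!(p5 == !p3))) || (!p5 && !p2))}.
(((!(!p3 || p3) == (p3 && p5)) -> (p4 == !!(p5 == !p3))) || (!p5 && !p2)): β-rule — branch into ((!(!p3 || p3) == (p3 && p5)) -> (p4 == !!(p5 == !p3)))  //  (!p5 && !p2).
  branch 1 (add ((!(!p3 || p3) == (p3 && p5)) -> (p4 == !!(p5 == !p3)))):
    ((!(!p3 || p3) == (p3 && p5)) -> (p4 == !!(p5 == !p3))): β-rule — branch into !(!(!p3 || p3) == (p3 && p5))  //  (p4 == !!(p5 == !p3)).
      branch 1.1 (add !(!(!p3 || p3) == (p3 && p5))):
        !(!(!p3 || p3) == (p3 && p5)): β-rule — branch into !(!p3 || p3), !(p3 && p5)  //  !!(!p3 || p3), (p3 && p5).
          branch 1.1.1 (add !(!p3 || p3), !(p3 && p5)):
            !(!p3 || p3): α-rule — add !!p3, !p3.
            × closes — contains both p3 and !p3.
          branch 1.1.2 (add !!(!p3 || p3), (p3 && p5)):
            (p3 && p5): α-rule — add p3, p5.
            !!(!p3 || p3): β-rule — branch into !p3  //  p3.
              branch 1.1.2.1 (add !p3):
                × closes — contains both p3 and !p3.
              branch 1.1.2.2 (add p3):
                ○ open, literals {p3=1, p5=1}.
      branch 1.2 (add (p4 == !!(p5 == !p3))):
        (p4 == !!(p5 == !p3)): β-rule — branch into p4, !!(p5 == !p3)  //  !p4, !!!(p5 == !p3).
          branch 1.2.1 (add p4, !!(p5 == !p3)):
            !!(p5 == !p3): drop double negation, giving (p5 == !p3).
            (p5 == !p3): β-rule — branch into p5, !p3  //  !p5, !!p3.
              branch 1.2.1.1 (add p5, !p3):
                ○ open, literals {p3=0, p4=1, p5=1}.
              branch 1.2.1.2 (add !p5, !!p3):
                ○ open, literals {p3=1, p4=1, p5=0}.
          branch 1.2.2 (add !p4, !!!(p5 == !p3)):
            !!!(p5 == !p3): drop double negation, giving !(p5 == !p3).
            !(p5 == !p3): β-rule — branch into p5, !!p3  //  !p5, !p3.
              branch 1.2.2.1 (add p5, !!p3):
                ○ open, literals {p3=1, p4=0, p5=1}.
              branch 1.2.2.2 (add !p5, !p3):
                ○ open, literals {p3=0, p4=0, p5=0}.
  branch 2 (add (!p5 && !p2)):
    (!p5 && !p2): α-rule — add !p5, !p2.
    ○ open, literals {p2=0, p5=0}.
2 branches closed, 6 open.
Each open branch fixes some atoms; the unmentioned ones are free. Counting distinct full assignments: branch {p3=1, p5=1} (p1, p2, p4) contributes 8 new; branch {p3=0, p4=1, p5=1} (p1, p2) contributes 4 new; branch {p3=1, p4=1, p5=0} (p1, p2) contributes 4 new; branch {p3=1, p4=0, p5=1} (p1, p2) contributes 0 new; branch {p3=0, p4=0, p5=0} (p1, p2) contributes 4 new; branch {p2=0, p5=0} (p1, p3, p4) contributes 4 new. Total: 24.

24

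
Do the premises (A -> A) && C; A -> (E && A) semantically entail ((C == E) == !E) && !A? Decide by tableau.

Initial set: {T ((A -> A) && C); T (A -> (E && A)); F (((C == E) == !E) && !A)}.
T ((A -> A) && C): α-rule — add T (A -> A), T C.
T (A -> (E && A)): β-rule — branch into F A  //  T (E && A).
  branch 1 (add F A):
    F (((C == E) == !E) && !A): β-rule — branch into F ((C == E) == !E)  //  F !A.
      branch 1.1 (add F ((C == E) == !E)):
        T (A -> A): β-rule — branch into F A  //  T A.
          branch 1.1.1 (add F A):
            F ((C == E) == !E): β-rule — branch into T (C == E), F !E  //  F (C == E), T !E.
              branch 1.1.1.1 (add T (C == E), F !E):
                T (C == E): β-rule — branch into T C, T E  //  F C, F E.
                  branch 1.1.1.1.1 (add T C, T E):
                    ○ open, literals {A=0, C=1, E=1}.
                  branch 1.1.1.1.2 (add F C, F E):
                    × closes — contains both C and !C.
              branch 1.1.1.2 (add F (C == E), T !E):
                F (C == E): β-rule — branch into T C, F E  //  F C, T E.
                  branch 1.1.1.2.1 (add T C, F E):
                    ○ open, literals {A=0, C=1, E=0}.
                  branch 1.1.1.2.2 (add F C, T E):
                    × closes — contains both C and !C.
          branch 1.1.2 (add T A):
            × closes — contains both A and !A.
      branch 1.2 (add F !A):
        × closes — contains both A and !A.
  branch 2 (add T (E && A)):
    T (E && A): α-rule — add T E, T A.
    F (((C == E) == !E) && !A): β-rule — branch into F ((C == E) == !E)  //  F !A.
      branch 2.1 (add F ((C == E) == !E)):
        T (A -> A): β-rule — branch into F A  //  T A.
          branch 2.1.1 (add F A):
            × closes — contains both A and !A.
          branch 2.1.2 (add T A):
            F ((C == E) == !E): β-rule — branch into T (C == E), F !E  //  F (C == E), T !E.
              branch 2.1.2.1 (add T (C == E), F !E):
                T (C == E): β-rule — branch into T C, T E  //  F C, F E.
                  branch 2.1.2.1.1 (add T C, T E):
                    ○ open, literals {A=1, C=1, E=1}.
                  branch 2.1.2.1.2 (add F C, F E):
                    × closes — contains both C and !C.
              branch 2.1.2.2 (add F (C == E), T !E):
                × closes — contains both E and !E.
      branch 2.2 (add F !A):
        T (A -> A): β-rule — branch into F A  //  T A.
          branch 2.2.1 (add F A):
            × closes — contains both A and !A.
          branch 2.2.2 (add T A):
            ○ open, literals {A=1, C=1, E=1}.
8 branches closed, 4 open.
An open branch gives a countermodel: A=0, C=1, E=1 (unmentioned atoms arbitrary); the premises hold there but the conclusion fails.

No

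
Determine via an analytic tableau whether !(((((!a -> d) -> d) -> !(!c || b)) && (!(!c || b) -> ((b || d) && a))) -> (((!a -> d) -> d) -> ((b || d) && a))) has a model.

Initial set: {!(((((!a -> d) -> d) -> !(!c || b)) && (!(!c || b) -> ((b || d) && a))) -> (((!a -> d) -> d) -> ((b || d) && a)))}.
!(((((!a -> d) -> d) -> !(!c || b)) && (!(!c || b) -> ((b || d) && a))) -> (((!a -> d) -> d) -> ((b || d) && a))): α-rule — add ((((!a -> d) -> d) -> !(!c || b)) && (!(!c || b) -> ((b || d) && a))), !(((!a -> d) -> d) -> ((b || d) && a)).
((((!a -> d) -> d) -> !(!c || b)) && (!(!c || b) -> ((b || d) && a))): α-rule — add (((!a -> d) -> d) -> !(!c || b)), (!(!c || b) -> ((b || d) && a)).
!(((!a -> d) -> d) -> ((b || d) && a)): α-rule — add ((!a -> d) -> d), !((b || d) && a).
(((!a -> d) -> d) -> !(!c || b)): β-rule — branch into !((!a -> d) -> d)  //  !(!c || b).
  branch 1 (add !((!a -> d) -> d)):
    !((!a -> d) -> d): α-rule — add (!a -> d), !d.
    (!(!c || b) -> ((b || d) && a)): β-rule — branch into !!(!c || b)  //  ((b || d) && a).
      branch 1.1 (add !!(!c || b)):
        ((!a -> d) -> d): β-rule — branch into !(!a -> d)  //  d.
          branch 1.1.1 (add !(!a -> d)):
            !(!a -> d): α-rule — add !a, !d.
            !((b || d) && a): β-rule — branch into !(b || d)  //  !a.
              branch 1.1.1.1 (add !(b || d)):
                !(b || d): α-rule — add !b, !d.
                (!a -> d): β-rule — branch into !!a  //  d.
                  branch 1.1.1.1.1 (add !!a):
                    × closes — contains both a and !a.
                  branch 1.1.1.1.2 (add d):
                    × closes — contains both d and !d.
              branch 1.1.1.2 (add !a):
                (!a -> d): β-rule — branch into !!a  //  d.
                  branch 1.1.1.2.1 (add !!a):
                    × closes — contains both a and !a.
                  branch 1.1.1.2.2 (add d):
                    × closes — contains both d and !d.
          branch 1.1.2 (add d):
            × closes — contains both d and !d.
      branch 1.2 (add ((b || d) && a)):
        ((b || d) && a): α-rule — add (b || d), a.
        ((!a -> d) -> d): β-rule — branch into !(!a -> d)  //  d.
          branch 1.2.1 (add !(!a -> d)):
            !(!a -> d): α-rule — add !a, !d.
            × closes — contains both a and !a.
          branch 1.2.2 (add d):
            × closes — contains both d and !d.
  branch 2 (add !(!c || b)):
    !(!c || b): α-rule — add !!c, !b.
    (!(!c || b) -> ((b || d) && a)): β-rule — branch into !!(!c || b)  //  ((b || d) && a).
      branch 2.1 (add !!(!c || b)):
        ((!a -> d) -> d): β-rule — branch into !(!a -> d)  //  d.
          branch 2.1.1 (add !(!a -> d)):
            !(!a -> d): α-rule — add !a, !d.
            !((b || d) && a): β-rule — branch into !(b || d)  //  !a.
              branch 2.1.1.1 (add !(b || d)):
                !(b || d): α-rule — add !b, !d.
                !!(!c || b): β-rule — branch into !c  //  b.
                  branch 2.1.1.1.1 (add !c):
                    × closes — contains both c and !c.
                  branch 2.1.1.1.2 (add b):
                    × closes — contains both b and !b.
              branch 2.1.1.2 (add !a):
                !!(!c || b): β-rule — branch into !c  //  b.
                  branch 2.1.1.2.1 (add !c):
                    × closes — contains both c and !c.
                  branch 2.1.1.2.2 (add b):
                    × closes — contains both b and !b.
          branch 2.1.2 (add d):
            !((b || d) && a): β-rule — branch into !(b || d)  //  !a.
              branch 2.1.2.1 (add !(b || d)):
                !(b || d): α-rule — add !b, !d.
                × closes — contains both d and !d.
              branch 2.1.2.2 (add !a):
                !!(!c || b): β-rule — branch into !c  //  b.
                  branch 2.1.2.2.1 (add !c):
                    × closes — contains both c and !c.
                  branch 2.1.2.2.2 (add b):
                    × closes — contains both b and !b.
      branch 2.2 (add ((b || d) && a)):
        ((b || d) && a): α-rule — add (b || d), a.
        ((!a -> d) -> d): β-rule — branch into !(!a -> d)  //  d.
          branch 2.2.1 (add !(!a -> d)):
            !(!a -> d): α-rule — add !a, !d.
            × closes — contains both a and !a.
          branch 2.2.2 (add d):
            !((b || d) && a): β-rule — branch into !(b || d)  //  !a.
              branch 2.2.2.1 (add !(b || d)):
                !(b || d): α-rule — add !b, !d.
                × closes — contains both d and !d.
              branch 2.2.2.2 (add !a):
                × closes — contains both a and !a.
All 17 branches close.
Every branch closed; the formula is unsatisfiable.

Unsatisfiable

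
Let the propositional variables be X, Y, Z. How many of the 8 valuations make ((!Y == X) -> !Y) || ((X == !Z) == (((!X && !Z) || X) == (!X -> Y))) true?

6

Initial set: {(((!Y == X) -> !Y) || ((X == !Z) == (((!X && !Z) || X) == (!X -> Y))))}.
(((!Y == X) -> !Y) || ((X == !Z) == (((!X && !Z) || X) == (!X -> Y)))): β-rule — branch into ((!Y == X) -> !Y)  //  ((X == !Z) == (((!X && !Z) || X) == (!X -> Y))).
  branch 1 (add ((!Y == X) -> !Y)):
    ((!Y == X) -> !Y): β-rule — branch into !(!Y == X)  //  !Y.
      branch 1.1 (add !(!Y == X)):
        !(!Y == X): β-rule — branch into !Y, !X  //  !!Y, X.
          branch 1.1.1 (add !Y, !X):
            ○ open, literals {X=false, Y=false}.
          branch 1.1.2 (add !!Y, X):
            ○ open, literals {X=true, Y=true}.
      branch 1.2 (add !Y):
        ○ open, literals {Y=false}.
  branch 2 (add ((X == !Z) == (((!X && !Z) || X) == (!X -> Y)))):
    ((X == !Z) == (((!X && !Z) || X) == (!X -> Y))): β-rule — branch into (X == !Z), (((!X && !Z) || X) == (!X -> Y))  //  !(X == !Z), !(((!X && !Z) || X) == (!X -> Y)).
      branch 2.1 (add (X == !Z), (((!X && !Z) || X) == (!X -> Y))):
        (X == !Z): β-rule — branch into X, !Z  //  !X, !!Z.
          branch 2.1.1 (add X, !Z):
            (((!X && !Z) || X) == (!X -> Y)): β-rule — branch into ((!X && !Z) || X), (!X -> Y)  //  !((!X && !Z) || X), !(!X -> Y).
              branch 2.1.1.1 (add ((!X && !Z) || X), (!X -> Y)):
                ((!X && !Z) || X): β-rule — branch into (!X && !Z)  //  X.
                  branch 2.1.1.1.1 (add (!X && !Z)):
                    (!X && !Z): α-rule — add !X, !Z.
                    × closes — contains both X and !X.
                  branch 2.1.1.1.2 (add X):
                    (!X -> Y): β-rule — branch into !!X  //  Y.
                      branch 2.1.1.1.2.1 (add !!X):
                        ○ open, literals {X=true, Z=false}.
                      branch 2.1.1.1.2.2 (add Y):
                        ○ open, literals {X=true, Y=true, Z=false}.
              branch 2.1.1.2 (add !((!X && !Z) || X), !(!X -> Y)):
                !((!X && !Z) || X): α-rule — add !(!X && !Z), !X.
                × closes — contains both X and !X.
          branch 2.1.2 (add !X, !!Z):
            (((!X && !Z) || X) == (!X -> Y)): β-rule — branch into ((!X && !Z) || X), (!X -> Y)  //  !((!X && !Z) || X), !(!X -> Y).
              branch 2.1.2.1 (add ((!X && !Z) || X), (!X -> Y)):
                ((!X && !Z) || X): β-rule — branch into (!X && !Z)  //  X.
                  branch 2.1.2.1.1 (add (!X && !Z)):
                    (!X && !Z): α-rule — add !X, !Z.
                    × closes — contains both Z and !Z.
                  branch 2.1.2.1.2 (add X):
                    × closes — contains both X and !X.
              branch 2.1.2.2 (add !((!X && !Z) || X), !(!X -> Y)):
                !((!X && !Z) || X): α-rule — add !(!X && !Z), !X.
                !(!X -> Y): α-rule — add !X, !Y.
                !(!X && !Z): β-rule — branch into !!X  //  !!Z.
                  branch 2.1.2.2.1 (add !!X):
                    × closes — contains both X and !X.
                  branch 2.1.2.2.2 (add !!Z):
                    ○ open, literals {X=false, Y=false, Z=true}.
      branch 2.2 (add !(X == !Z), !(((!X && !Z) || X) == (!X -> Y))):
        !(X == !Z): β-rule — branch into X, !!Z  //  !X, !Z.
          branch 2.2.1 (add X, !!Z):
            !(((!X && !Z) || X) == (!X -> Y)): β-rule — branch into ((!X && !Z) || X), !(!X -> Y)  //  !((!X && !Z) || X), (!X -> Y).
              branch 2.2.1.1 (add ((!X && !Z) || X), !(!X -> Y)):
                !(!X -> Y): α-rule — add !X, !Y.
                × closes — contains both X and !X.
              branch 2.2.1.2 (add !((!X && !Z) || X), (!X -> Y)):
                !((!X && !Z) || X): α-rule — add !(!X && !Z), !X.
                × closes — contains both X and !X.
          branch 2.2.2 (add !X, !Z):
            !(((!X && !Z) || X) == (!X -> Y)): β-rule — branch into ((!X && !Z) || X), !(!X -> Y)  //  !((!X && !Z) || X), (!X -> Y).
              branch 2.2.2.1 (add ((!X && !Z) || X), !(!X -> Y)):
                !(!X -> Y): α-rule — add !X, !Y.
                ((!X && !Z) || X): β-rule — branch into (!X && !Z)  //  X.
                  branch 2.2.2.1.1 (add (!X && !Z)):
                    (!X && !Z): α-rule — add !X, !Z.
                    ○ open, literals {X=false, Y=false, Z=false}.
                  branch 2.2.2.1.2 (add X):
                    × closes — contains both X and !X.
              branch 2.2.2.2 (add !((!X && !Z) || X), (!X -> Y)):
                !((!X && !Z) || X): α-rule — add !(!X && !Z), !X.
                (!X -> Y): β-rule — branch into !!X  //  Y.
                  branch 2.2.2.2.1 (add !!X):
                    × closes — contains both X and !X.
                  branch 2.2.2.2.2 (add Y):
                    !(!X && !Z): β-rule — branch into !!X  //  !!Z.
                      branch 2.2.2.2.2.1 (add !!X):
                        × closes — contains both X and !X.
                      branch 2.2.2.2.2.2 (add !!Z):
                        × closes — contains both Z and !Z.
11 branches closed, 7 open.
Each open branch fixes some atoms; the unmentioned ones are free. Counting distinct full assignments: branch {X=false, Y=false} (Z) contributes 2 new; branch {X=true, Y=true} (Z) contributes 2 new; branch {Y=false} (X, Z) contributes 2 new; branch {X=true, Z=false} (Y) contributes 0 new; branch {X=true, Y=true, Z=false} (none free) contributes 0 new; branch {X=false, Y=false, Z=true} (none free) contributes 0 new; branch {X=false, Y=false, Z=false} (none free) contributes 0 new. Total: 6.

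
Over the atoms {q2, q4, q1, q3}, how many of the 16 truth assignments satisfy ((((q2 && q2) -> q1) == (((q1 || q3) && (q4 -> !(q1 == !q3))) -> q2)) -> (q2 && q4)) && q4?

5

Initial set: {(((((q2 && q2) -> q1) == (((q1 || q3) && (q4 -> !(q1 == !q3))) -> q2)) -> (q2 && q4)) && q4)}.
(((((q2 && q2) -> q1) == (((q1 || q3) && (q4 -> !(q1 == !q3))) -> q2)) -> (q2 && q4)) && q4): α-rule — add ((((q2 && q2) -> q1) == (((q1 || q3) && (q4 -> !(q1 == !q3))) -> q2)) -> (q2 && q4)), q4.
((((q2 && q2) -> q1) == (((q1 || q3) && (q4 -> !(q1 == !q3))) -> q2)) -> (q2 && q4)): β-rule — branch into !(((q2 && q2) -> q1) == (((q1 || q3) && (q4 -> !(q1 == !q3))) -> q2))  //  (q2 && q4).
  branch 1 (add !(((q2 && q2) -> q1) == (((q1 || q3) && (q4 -> !(q1 == !q3))) -> q2))):
    !(((q2 && q2) -> q1) == (((q1 || q3) && (q4 -> !(q1 == !q3))) -> q2)): β-rule — branch into ((q2 && q2) -> q1), !(((q1 || q3) && (q4 -> !(q1 == !q3))) -> q2)  //  !((q2 && q2) -> q1), (((q1 || q3) && (q4 -> !(q1 == !q3))) -> q2).
      branch 1.1 (add ((q2 && q2) -> q1), !(((q1 || q3) && (q4 -> !(q1 == !q3))) -> q2)):
        !(((q1 || q3) && (q4 -> !(q1 == !q3))) -> q2): α-rule — add ((q1 || q3) && (q4 -> !(q1 == !q3))), !q2.
        ((q1 || q3) && (q4 -> !(q1 == !q3))): α-rule — add (q1 || q3), (q4 -> !(q1 == !q3)).
        ((q2 && q2) -> q1): β-rule — branch into !(q2 && q2)  //  q1.
          branch 1.1.1 (add !(q2 && q2)):
            (q1 || q3): β-rule — branch into q1  //  q3.
              branch 1.1.1.1 (add q1):
                (q4 -> !(q1 == !q3)): β-rule — branch into !q4  //  !(q1 == !q3).
                  branch 1.1.1.1.1 (add !q4):
                    × closes — contains both q4 and !q4.
                  branch 1.1.1.1.2 (add !(q1 == !q3)):
                    !(q2 && q2): β-rule — branch into !q2  //  !q2.
                      branch 1.1.1.1.2.1 (add !q2):
                        !(q1 == !q3): β-rule — branch into q1, !!q3  //  !q1, !q3.
                          branch 1.1.1.1.2.1.1 (add q1, !!q3):
                            ○ open, literals {q1=T, q2=F, q3=T, q4=T}.
                          branch 1.1.1.1.2.1.2 (add !q1, !q3):
                            × closes — contains both q1 and !q1.
                      branch 1.1.1.1.2.2 (add !q2):
                        !(q1 == !q3): β-rule — branch into q1, !!q3  //  !q1, !q3.
                          branch 1.1.1.1.2.2.1 (add q1, !!q3):
                            ○ open, literals {q1=T, q2=F, q3=T, q4=T}.
                          branch 1.1.1.1.2.2.2 (add !q1, !q3):
                            × closes — contains both q1 and !q1.
              branch 1.1.1.2 (add q3):
                (q4 -> !(q1 == !q3)): β-rule — branch into !q4  //  !(q1 == !q3).
                  branch 1.1.1.2.1 (add !q4):
                    × closes — contains both q4 and !q4.
                  branch 1.1.1.2.2 (add !(q1 == !q3)):
                    !(q2 && q2): β-rule — branch into !q2  //  !q2.
                      branch 1.1.1.2.2.1 (add !q2):
                        !(q1 == !q3): β-rule — branch into q1, !!q3  //  !q1, !q3.
                          branch 1.1.1.2.2.1.1 (add q1, !!q3):
                            ○ open, literals {q1=T, q2=F, q3=T, q4=T}.
                          branch 1.1.1.2.2.1.2 (add !q1, !q3):
                            × closes — contains both q3 and !q3.
                      branch 1.1.1.2.2.2 (add !q2):
                        !(q1 == !q3): β-rule — branch into q1, !!q3  //  !q1, !q3.
                          branch 1.1.1.2.2.2.1 (add q1, !!q3):
                            ○ open, literals {q1=T, q2=F, q3=T, q4=T}.
                          branch 1.1.1.2.2.2.2 (add !q1, !q3):
                            × closes — contains both q3 and !q3.
          branch 1.1.2 (add q1):
            (q1 || q3): β-rule — branch into q1  //  q3.
              branch 1.1.2.1 (add q1):
                (q4 -> !(q1 == !q3)): β-rule — branch into !q4  //  !(q1 == !q3).
                  branch 1.1.2.1.1 (add !q4):
                    × closes — contains both q4 and !q4.
                  branch 1.1.2.1.2 (add !(q1 == !q3)):
                    !(q1 == !q3): β-rule — branch into q1, !!q3  //  !q1, !q3.
                      branch 1.1.2.1.2.1 (add q1, !!q3):
                        ○ open, literals {q1=T, q2=F, q3=T, q4=T}.
                      branch 1.1.2.1.2.2 (add !q1, !q3):
                        × closes — contains both q1 and !q1.
              branch 1.1.2.2 (add q3):
                (q4 -> !(q1 == !q3)): β-rule — branch into !q4  //  !(q1 == !q3).
                  branch 1.1.2.2.1 (add !q4):
                    × closes — contains both q4 and !q4.
                  branch 1.1.2.2.2 (add !(q1 == !q3)):
                    !(q1 == !q3): β-rule — branch into q1, !!q3  //  !q1, !q3.
                      branch 1.1.2.2.2.1 (add q1, !!q3):
                        ○ open, literals {q1=T, q2=F, q3=T, q4=T}.
                      branch 1.1.2.2.2.2 (add !q1, !q3):
                        × closes — contains both q1 and !q1.
      branch 1.2 (add !((q2 && q2) -> q1), (((q1 || q3) && (q4 -> !(q1 == !q3))) -> q2)):
        !((q2 && q2) -> q1): α-rule — add (q2 && q2), !q1.
        (q2 && q2): α-rule — add q2, q2.
        (((q1 || q3) && (q4 -> !(q1 == !q3))) -> q2): β-rule — branch into !((q1 || q3) && (q4 -> !(q1 == !q3)))  //  q2.
          branch 1.2.1 (add !((q1 || q3) && (q4 -> !(q1 == !q3)))):
            !((q1 || q3) && (q4 -> !(q1 == !q3))): β-rule — branch into !(q1 || q3)  //  !(q4 -> !(q1 == !q3)).
              branch 1.2.1.1 (add !(q1 || q3)):
                !(q1 || q3): α-rule — add !q1, !q3.
                ○ open, literals {q1=F, q2=T, q3=F, q4=T}.
              branch 1.2.1.2 (add !(q4 -> !(q1 == !q3))):
                !(q4 -> !(q1 == !q3)): α-rule — add q4, !!(q1 == !q3).
                !!(q1 == !q3): β-rule — branch into q1, !q3  //  !q1, !!q3.
                  branch 1.2.1.2.1 (add q1, !q3):
                    × closes — contains both q1 and !q1.
                  branch 1.2.1.2.2 (add !q1, !!q3):
                    ○ open, literals {q1=F, q2=T, q3=T, q4=T}.
          branch 1.2.2 (add q2):
            ○ open, literals {q1=F, q2=T, q4=T}.
  branch 2 (add (q2 && q4)):
    (q2 && q4): α-rule — add q2, q4.
    ○ open, literals {q2=T, q4=T}.
11 branches closed, 10 open.
Each open branch fixes some atoms; the unmentioned ones are free. Counting distinct full assignments: branch {q1=T, q2=F, q3=T, q4=T} (none free) contributes 1 new; branch {q1=T, q2=F, q3=T, q4=T} (none free) contributes 0 new; branch {q1=T, q2=F, q3=T, q4=T} (none free) contributes 0 new; branch {q1=T, q2=F, q3=T, q4=T} (none free) contributes 0 new; branch {q1=T, q2=F, q3=T, q4=T} (none free) contributes 0 new; branch {q1=T, q2=F, q3=T, q4=T} (none free) contributes 0 new; branch {q1=F, q2=T, q3=F, q4=T} (none free) contributes 1 new; branch {q1=F, q2=T, q3=T, q4=T} (none free) contributes 1 new; branch {q1=F, q2=T, q4=T} (q3) contributes 0 new; branch {q2=T, q4=T} (q1, q3) contributes 2 new. Total: 5.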